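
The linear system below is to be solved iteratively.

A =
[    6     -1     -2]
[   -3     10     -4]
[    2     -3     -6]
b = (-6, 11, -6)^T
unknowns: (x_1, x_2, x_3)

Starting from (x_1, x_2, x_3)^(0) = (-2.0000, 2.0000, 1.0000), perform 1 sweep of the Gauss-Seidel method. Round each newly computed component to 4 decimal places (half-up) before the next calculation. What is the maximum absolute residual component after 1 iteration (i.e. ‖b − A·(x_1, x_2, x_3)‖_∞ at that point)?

3.2443

Iteration 1:
  x_1 = (-6 - (-1)·2.0000 - (-2)·1.0000) / (6) = -0.3333
  x_2 = (11 - (-3)·-0.3333 - (-4)·1.0000) / (10) = 1.4000
  x_3 = (-6 - (2)·-0.3333 - (-3)·1.4000) / (-6) = 0.1889
Residual b − A·x = (-2.2224, -3.2443, 0.0000); ∞-norm = 3.2443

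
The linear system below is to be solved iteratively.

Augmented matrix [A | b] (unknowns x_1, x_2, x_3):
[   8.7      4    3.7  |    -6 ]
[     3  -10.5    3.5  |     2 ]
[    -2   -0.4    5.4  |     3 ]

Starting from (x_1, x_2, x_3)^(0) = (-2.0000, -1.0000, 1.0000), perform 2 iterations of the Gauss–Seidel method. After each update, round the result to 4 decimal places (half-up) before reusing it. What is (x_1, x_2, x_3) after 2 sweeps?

Iteration 1:
  x_1 = (-6 - (4)·-1.0000 - (3.7)·1.0000) / (8.7) = -0.6552
  x_2 = (2 - (3)·-0.6552 - (3.5)·1.0000) / (-10.5) = -0.0443
  x_3 = (3 - (-2)·-0.6552 - (-0.4)·-0.0443) / (5.4) = 0.3096
Iteration 2:
  x_1 = (-6 - (4)·-0.0443 - (3.7)·0.3096) / (8.7) = -0.8010
  x_2 = (2 - (3)·-0.8010 - (3.5)·0.3096) / (-10.5) = -0.3161
  x_3 = (3 - (-2)·-0.8010 - (-0.4)·-0.3161) / (5.4) = 0.2355

(-0.8010, -0.3161, 0.2355)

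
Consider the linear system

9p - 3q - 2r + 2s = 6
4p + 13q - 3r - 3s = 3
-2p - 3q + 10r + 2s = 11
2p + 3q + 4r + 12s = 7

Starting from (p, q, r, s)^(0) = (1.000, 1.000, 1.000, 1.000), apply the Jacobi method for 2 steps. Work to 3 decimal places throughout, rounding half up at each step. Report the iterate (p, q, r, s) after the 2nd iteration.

(1.143, 0.208, 1.449, -0.146)

Iteration 1:
  p = (6 - (-3)·1.000 - (-2)·1.000 - (2)·1.000) / (9) = 1.000
  q = (3 - (4)·1.000 - (-3)·1.000 - (-3)·1.000) / (13) = 0.385
  r = (11 - (-2)·1.000 - (-3)·1.000 - (2)·1.000) / (10) = 1.400
  s = (7 - (2)·1.000 - (3)·1.000 - (4)·1.000) / (12) = -0.167
Iteration 2:
  p = (6 - (-3)·0.385 - (-2)·1.400 - (2)·-0.167) / (9) = 1.143
  q = (3 - (4)·1.000 - (-3)·1.400 - (-3)·-0.167) / (13) = 0.208
  r = (11 - (-2)·1.000 - (-3)·0.385 - (2)·-0.167) / (10) = 1.449
  s = (7 - (2)·1.000 - (3)·0.385 - (4)·1.400) / (12) = -0.146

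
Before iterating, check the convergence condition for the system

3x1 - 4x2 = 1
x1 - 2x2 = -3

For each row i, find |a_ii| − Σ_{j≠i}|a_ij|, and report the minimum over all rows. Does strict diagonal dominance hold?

-1

row 1: |3| − (4) = -1
row 2: |-2| − (1) = 1
minimum over rows = -1 → not strictly diagonally dominant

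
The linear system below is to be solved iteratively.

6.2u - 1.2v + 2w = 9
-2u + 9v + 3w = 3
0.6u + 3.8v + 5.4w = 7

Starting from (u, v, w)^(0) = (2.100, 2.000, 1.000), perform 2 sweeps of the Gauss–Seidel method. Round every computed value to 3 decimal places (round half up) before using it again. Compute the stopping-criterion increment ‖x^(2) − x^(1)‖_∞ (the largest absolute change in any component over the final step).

0.287

Iteration 1:
  u = (9 - (-1.2)·2.000 - (2)·1.000) / (6.2) = 1.516
  v = (3 - (-2)·1.516 - (3)·1.000) / (9) = 0.337
  w = (7 - (0.6)·1.516 - (3.8)·0.337) / (5.4) = 0.891
Iteration 2:
  u = (9 - (-1.2)·0.337 - (2)·0.891) / (6.2) = 1.229
  v = (3 - (-2)·1.229 - (3)·0.891) / (9) = 0.309
  w = (7 - (0.6)·1.229 - (3.8)·0.309) / (5.4) = 0.942
Change: (-0.287, -0.028, 0.051) → max |·| = 0.287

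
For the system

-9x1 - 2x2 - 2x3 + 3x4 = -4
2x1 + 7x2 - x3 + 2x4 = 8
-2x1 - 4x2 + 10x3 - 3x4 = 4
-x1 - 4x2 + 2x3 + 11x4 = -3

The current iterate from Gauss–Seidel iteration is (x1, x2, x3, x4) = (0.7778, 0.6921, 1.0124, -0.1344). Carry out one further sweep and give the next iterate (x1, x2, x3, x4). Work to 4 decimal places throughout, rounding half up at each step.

One sweep:
  x1 = (-4 - (-2)·0.6921 - (-2)·1.0124 - (3)·-0.1344) / (-9) = 0.0209
  x2 = (8 - (2)·0.0209 - (-1)·1.0124 - (2)·-0.1344) / (7) = 1.3199
  x3 = (4 - (-2)·0.0209 - (-4)·1.3199 - (-3)·-0.1344) / (10) = 0.8918
  x4 = (-3 - (-1)·0.0209 - (-4)·1.3199 - (2)·0.8918) / (11) = 0.0470

(0.0209, 1.3199, 0.8918, 0.0470)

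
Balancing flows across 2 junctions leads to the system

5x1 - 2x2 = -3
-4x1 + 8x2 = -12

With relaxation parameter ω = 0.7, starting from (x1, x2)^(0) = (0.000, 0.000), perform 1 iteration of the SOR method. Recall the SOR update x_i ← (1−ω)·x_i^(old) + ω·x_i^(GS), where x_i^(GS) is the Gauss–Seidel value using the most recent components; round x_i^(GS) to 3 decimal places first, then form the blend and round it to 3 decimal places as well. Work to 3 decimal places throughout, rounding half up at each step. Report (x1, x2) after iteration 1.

(-0.420, -1.197)

Iteration 1:
  x1: GS value = (-3 - (-2)·0.000) / (5) = -0.600;  x1 ← (1−ω)·0.000 + ω·-0.600 = -0.420
  x2: GS value = (-12 - (-4)·-0.420) / (8) = -1.710;  x2 ← (1−ω)·0.000 + ω·-1.710 = -1.197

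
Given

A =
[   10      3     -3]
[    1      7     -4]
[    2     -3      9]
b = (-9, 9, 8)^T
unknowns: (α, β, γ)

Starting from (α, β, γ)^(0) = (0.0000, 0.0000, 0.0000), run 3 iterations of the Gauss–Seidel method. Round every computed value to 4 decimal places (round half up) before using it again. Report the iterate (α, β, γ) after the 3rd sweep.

Iteration 1:
  α = (-9 - (3)·0.0000 - (-3)·0.0000) / (10) = -0.9000
  β = (9 - (1)·-0.9000 - (-4)·0.0000) / (7) = 1.4143
  γ = (8 - (2)·-0.9000 - (-3)·1.4143) / (9) = 1.5603
Iteration 2:
  α = (-9 - (3)·1.4143 - (-3)·1.5603) / (10) = -0.8562
  β = (9 - (1)·-0.8562 - (-4)·1.5603) / (7) = 2.2996
  γ = (8 - (2)·-0.8562 - (-3)·2.2996) / (9) = 1.8457
Iteration 3:
  α = (-9 - (3)·2.2996 - (-3)·1.8457) / (10) = -1.0362
  β = (9 - (1)·-1.0362 - (-4)·1.8457) / (7) = 2.4884
  γ = (8 - (2)·-1.0362 - (-3)·2.4884) / (9) = 1.9486

(-1.0362, 2.4884, 1.9486)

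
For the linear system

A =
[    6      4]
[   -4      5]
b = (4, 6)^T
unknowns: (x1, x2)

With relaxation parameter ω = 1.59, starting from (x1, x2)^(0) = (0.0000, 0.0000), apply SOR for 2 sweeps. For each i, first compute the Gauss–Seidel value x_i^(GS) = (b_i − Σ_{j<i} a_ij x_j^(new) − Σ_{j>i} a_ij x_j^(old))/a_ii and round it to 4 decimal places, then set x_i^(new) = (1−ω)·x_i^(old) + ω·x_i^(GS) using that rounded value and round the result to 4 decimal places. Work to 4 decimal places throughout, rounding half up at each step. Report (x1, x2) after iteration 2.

(-3.0173, -3.8513)

Iteration 1:
  x1: GS value = (4 - (4)·0.0000) / (6) = 0.6667;  x1 ← (1−ω)·0.0000 + ω·0.6667 = 1.0601
  x2: GS value = (6 - (-4)·1.0601) / (5) = 2.0481;  x2 ← (1−ω)·0.0000 + ω·2.0481 = 3.2565
Iteration 2:
  x1: GS value = (4 - (4)·3.2565) / (6) = -1.5043;  x1 ← (1−ω)·1.0601 + ω·-1.5043 = -3.0173
  x2: GS value = (6 - (-4)·-3.0173) / (5) = -1.2138;  x2 ← (1−ω)·3.2565 + ω·-1.2138 = -3.8513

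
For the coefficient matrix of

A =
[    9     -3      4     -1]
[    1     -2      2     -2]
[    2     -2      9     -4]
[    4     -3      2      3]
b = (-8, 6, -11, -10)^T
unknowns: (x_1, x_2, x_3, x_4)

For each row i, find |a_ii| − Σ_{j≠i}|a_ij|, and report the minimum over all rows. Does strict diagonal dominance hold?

-6

row 1: |9| − (3+4+1) = 1
row 2: |-2| − (1+2+2) = -3
row 3: |9| − (2+2+4) = 1
row 4: |3| − (4+3+2) = -6
minimum over rows = -6 → not strictly diagonally dominant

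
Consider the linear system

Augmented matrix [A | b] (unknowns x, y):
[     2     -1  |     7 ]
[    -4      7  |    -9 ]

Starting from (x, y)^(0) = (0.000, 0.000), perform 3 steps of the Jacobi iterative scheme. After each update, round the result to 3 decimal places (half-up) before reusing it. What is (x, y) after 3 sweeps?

Iteration 1:
  x = (7 - (-1)·0.000) / (2) = 3.500
  y = (-9 - (-4)·0.000) / (7) = -1.286
Iteration 2:
  x = (7 - (-1)·-1.286) / (2) = 2.857
  y = (-9 - (-4)·3.500) / (7) = 0.714
Iteration 3:
  x = (7 - (-1)·0.714) / (2) = 3.857
  y = (-9 - (-4)·2.857) / (7) = 0.347

(3.857, 0.347)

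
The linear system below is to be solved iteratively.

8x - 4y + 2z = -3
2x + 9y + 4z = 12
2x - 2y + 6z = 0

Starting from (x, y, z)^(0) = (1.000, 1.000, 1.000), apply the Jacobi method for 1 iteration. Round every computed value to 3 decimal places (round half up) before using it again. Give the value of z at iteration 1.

Iteration 1:
  x = (-3 - (-4)·1.000 - (2)·1.000) / (8) = -0.125
  y = (12 - (2)·1.000 - (4)·1.000) / (9) = 0.667
  z = (0 - (2)·1.000 - (-2)·1.000) / (6) = 0.000

0.000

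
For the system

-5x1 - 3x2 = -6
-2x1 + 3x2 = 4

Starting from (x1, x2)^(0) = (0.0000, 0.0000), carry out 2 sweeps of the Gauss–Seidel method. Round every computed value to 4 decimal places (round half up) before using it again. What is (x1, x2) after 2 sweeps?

(-0.0800, 1.2800)

Iteration 1:
  x1 = (-6 - (-3)·0.0000) / (-5) = 1.2000
  x2 = (4 - (-2)·1.2000) / (3) = 2.1333
Iteration 2:
  x1 = (-6 - (-3)·2.1333) / (-5) = -0.0800
  x2 = (4 - (-2)·-0.0800) / (3) = 1.2800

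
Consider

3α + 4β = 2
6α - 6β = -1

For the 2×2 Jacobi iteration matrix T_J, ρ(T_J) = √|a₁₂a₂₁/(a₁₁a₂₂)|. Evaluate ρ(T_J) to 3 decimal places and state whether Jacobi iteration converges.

1.155

a₁₂a₂₁/(a₁₁a₂₂) = (4)·(6) / ((3)·(-6)) = -1.333333
ρ = √|-1.333333| = √1.333333 = 1.155
ρ > 1, so Jacobi diverges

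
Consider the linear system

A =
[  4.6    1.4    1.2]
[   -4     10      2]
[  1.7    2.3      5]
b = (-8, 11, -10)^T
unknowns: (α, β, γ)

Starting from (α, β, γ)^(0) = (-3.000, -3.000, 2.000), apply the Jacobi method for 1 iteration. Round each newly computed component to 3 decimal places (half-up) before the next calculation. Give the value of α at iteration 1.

Iteration 1:
  α = (-8 - (1.4)·-3.000 - (1.2)·2.000) / (4.6) = -1.348
  β = (11 - (-4)·-3.000 - (2)·2.000) / (10) = -0.500
  γ = (-10 - (1.7)·-3.000 - (2.3)·-3.000) / (5) = 0.400

-1.348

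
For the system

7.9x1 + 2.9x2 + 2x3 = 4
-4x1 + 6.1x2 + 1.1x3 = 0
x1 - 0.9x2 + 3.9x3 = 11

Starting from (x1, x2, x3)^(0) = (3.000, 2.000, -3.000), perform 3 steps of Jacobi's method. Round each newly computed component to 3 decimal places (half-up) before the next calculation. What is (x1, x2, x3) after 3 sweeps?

(-0.282, -1.278, 3.066)

Iteration 1:
  x1 = (4 - (2.9)·2.000 - (2)·-3.000) / (7.9) = 0.532
  x2 = (0 - (-4)·3.000 - (1.1)·-3.000) / (6.1) = 2.508
  x3 = (11 - (1)·3.000 - (-0.9)·2.000) / (3.9) = 2.513
Iteration 2:
  x1 = (4 - (2.9)·2.508 - (2)·2.513) / (7.9) = -1.051
  x2 = (0 - (-4)·0.532 - (1.1)·2.513) / (6.1) = -0.104
  x3 = (11 - (1)·0.532 - (-0.9)·2.508) / (3.9) = 3.263
Iteration 3:
  x1 = (4 - (2.9)·-0.104 - (2)·3.263) / (7.9) = -0.282
  x2 = (0 - (-4)·-1.051 - (1.1)·3.263) / (6.1) = -1.278
  x3 = (11 - (1)·-1.051 - (-0.9)·-0.104) / (3.9) = 3.066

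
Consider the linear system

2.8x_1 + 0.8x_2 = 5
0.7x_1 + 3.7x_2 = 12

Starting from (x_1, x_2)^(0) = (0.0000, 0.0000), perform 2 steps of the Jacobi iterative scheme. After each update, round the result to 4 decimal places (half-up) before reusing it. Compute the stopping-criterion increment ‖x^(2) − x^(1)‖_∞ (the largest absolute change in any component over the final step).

0.9266

Iteration 1:
  x_1 = (5 - (0.8)·0.0000) / (2.8) = 1.7857
  x_2 = (12 - (0.7)·0.0000) / (3.7) = 3.2432
Iteration 2:
  x_1 = (5 - (0.8)·3.2432) / (2.8) = 0.8591
  x_2 = (12 - (0.7)·1.7857) / (3.7) = 2.9054
Change: (-0.9266, -0.3378) → max |·| = 0.9266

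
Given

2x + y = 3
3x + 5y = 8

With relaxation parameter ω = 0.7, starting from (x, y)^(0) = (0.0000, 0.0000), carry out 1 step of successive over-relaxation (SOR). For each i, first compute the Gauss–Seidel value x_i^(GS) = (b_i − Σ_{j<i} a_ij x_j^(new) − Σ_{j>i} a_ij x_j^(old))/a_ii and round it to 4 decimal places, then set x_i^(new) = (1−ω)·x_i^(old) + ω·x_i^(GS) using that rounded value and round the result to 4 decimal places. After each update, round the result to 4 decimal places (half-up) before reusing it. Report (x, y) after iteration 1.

(1.0500, 0.6790)

Iteration 1:
  x: GS value = (3 - (1)·0.0000) / (2) = 1.5000;  x ← (1−ω)·0.0000 + ω·1.5000 = 1.0500
  y: GS value = (8 - (3)·1.0500) / (5) = 0.9700;  y ← (1−ω)·0.0000 + ω·0.9700 = 0.6790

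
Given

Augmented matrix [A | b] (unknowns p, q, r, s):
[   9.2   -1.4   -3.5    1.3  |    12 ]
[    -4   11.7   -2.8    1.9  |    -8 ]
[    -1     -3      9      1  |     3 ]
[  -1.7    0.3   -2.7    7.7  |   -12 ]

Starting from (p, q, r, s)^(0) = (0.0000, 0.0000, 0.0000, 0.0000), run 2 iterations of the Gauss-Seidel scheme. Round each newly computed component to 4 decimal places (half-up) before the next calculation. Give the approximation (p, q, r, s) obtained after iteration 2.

(1.5784, 0.1334, 0.6778, -0.9775)

Iteration 1:
  p = (12 - (-1.4)·0.0000 - (-3.5)·0.0000 - (1.3)·0.0000) / (9.2) = 1.3043
  q = (-8 - (-4)·1.3043 - (-2.8)·0.0000 - (1.9)·0.0000) / (11.7) = -0.2378
  r = (3 - (-1)·1.3043 - (-3)·-0.2378 - (1)·0.0000) / (9) = 0.3990
  s = (-12 - (-1.7)·1.3043 - (0.3)·-0.2378 - (-2.7)·0.3990) / (7.7) = -1.1213
Iteration 2:
  p = (12 - (-1.4)·-0.2378 - (-3.5)·0.3990 - (1.3)·-1.1213) / (9.2) = 1.5784
  q = (-8 - (-4)·1.5784 - (-2.8)·0.3990 - (1.9)·-1.1213) / (11.7) = 0.1334
  r = (3 - (-1)·1.5784 - (-3)·0.1334 - (1)·-1.1213) / (9) = 0.6778
  s = (-12 - (-1.7)·1.5784 - (0.3)·0.1334 - (-2.7)·0.6778) / (7.7) = -0.9775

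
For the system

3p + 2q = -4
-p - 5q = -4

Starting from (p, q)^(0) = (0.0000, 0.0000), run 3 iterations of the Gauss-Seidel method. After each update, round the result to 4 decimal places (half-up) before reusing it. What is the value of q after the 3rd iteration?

1.2279

Iteration 1:
  p = (-4 - (2)·0.0000) / (3) = -1.3333
  q = (-4 - (-1)·-1.3333) / (-5) = 1.0667
Iteration 2:
  p = (-4 - (2)·1.0667) / (3) = -2.0445
  q = (-4 - (-1)·-2.0445) / (-5) = 1.2089
Iteration 3:
  p = (-4 - (2)·1.2089) / (3) = -2.1393
  q = (-4 - (-1)·-2.1393) / (-5) = 1.2279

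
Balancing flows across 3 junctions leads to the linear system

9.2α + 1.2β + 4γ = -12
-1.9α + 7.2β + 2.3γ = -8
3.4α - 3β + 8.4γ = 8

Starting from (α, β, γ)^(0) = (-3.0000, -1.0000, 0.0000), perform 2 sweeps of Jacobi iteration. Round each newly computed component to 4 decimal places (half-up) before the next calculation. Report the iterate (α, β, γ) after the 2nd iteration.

(-1.8429, -1.9989, 0.7480)

Iteration 1:
  α = (-12 - (1.2)·-1.0000 - (4)·0.0000) / (9.2) = -1.1739
  β = (-8 - (-1.9)·-3.0000 - (2.3)·0.0000) / (7.2) = -1.9028
  γ = (8 - (3.4)·-3.0000 - (-3)·-1.0000) / (8.4) = 1.8095
Iteration 2:
  α = (-12 - (1.2)·-1.9028 - (4)·1.8095) / (9.2) = -1.8429
  β = (-8 - (-1.9)·-1.1739 - (2.3)·1.8095) / (7.2) = -1.9989
  γ = (8 - (3.4)·-1.1739 - (-3)·-1.9028) / (8.4) = 0.7480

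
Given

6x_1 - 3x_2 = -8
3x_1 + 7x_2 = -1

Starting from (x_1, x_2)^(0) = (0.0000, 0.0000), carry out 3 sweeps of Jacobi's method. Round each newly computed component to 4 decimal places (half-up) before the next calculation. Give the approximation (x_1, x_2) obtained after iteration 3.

(-1.1190, 0.4592)

Iteration 1:
  x_1 = (-8 - (-3)·0.0000) / (6) = -1.3333
  x_2 = (-1 - (3)·0.0000) / (7) = -0.1429
Iteration 2:
  x_1 = (-8 - (-3)·-0.1429) / (6) = -1.4048
  x_2 = (-1 - (3)·-1.3333) / (7) = 0.4286
Iteration 3:
  x_1 = (-8 - (-3)·0.4286) / (6) = -1.1190
  x_2 = (-1 - (3)·-1.4048) / (7) = 0.4592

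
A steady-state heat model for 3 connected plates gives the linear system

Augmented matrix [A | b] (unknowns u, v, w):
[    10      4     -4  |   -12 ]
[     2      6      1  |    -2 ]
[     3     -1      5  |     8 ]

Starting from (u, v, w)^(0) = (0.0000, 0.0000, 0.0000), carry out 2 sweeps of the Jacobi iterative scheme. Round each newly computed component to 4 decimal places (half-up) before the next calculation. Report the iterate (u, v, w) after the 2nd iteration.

(-0.4267, -0.2000, 2.2533)

Iteration 1:
  u = (-12 - (4)·0.0000 - (-4)·0.0000) / (10) = -1.2000
  v = (-2 - (2)·0.0000 - (1)·0.0000) / (6) = -0.3333
  w = (8 - (3)·0.0000 - (-1)·0.0000) / (5) = 1.6000
Iteration 2:
  u = (-12 - (4)·-0.3333 - (-4)·1.6000) / (10) = -0.4267
  v = (-2 - (2)·-1.2000 - (1)·1.6000) / (6) = -0.2000
  w = (8 - (3)·-1.2000 - (-1)·-0.3333) / (5) = 2.2533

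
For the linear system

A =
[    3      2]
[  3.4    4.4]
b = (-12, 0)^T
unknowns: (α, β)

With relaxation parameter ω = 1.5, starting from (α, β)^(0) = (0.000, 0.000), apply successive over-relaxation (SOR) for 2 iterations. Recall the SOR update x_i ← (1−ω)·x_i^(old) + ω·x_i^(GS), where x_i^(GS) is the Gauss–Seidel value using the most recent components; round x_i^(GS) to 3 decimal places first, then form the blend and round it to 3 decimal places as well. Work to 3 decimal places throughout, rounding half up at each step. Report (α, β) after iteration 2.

Iteration 1:
  α: GS value = (-12 - (2)·0.000) / (3) = -4.000;  α ← (1−ω)·0.000 + ω·-4.000 = -6.000
  β: GS value = (0 - (3.4)·-6.000) / (4.4) = 4.636;  β ← (1−ω)·0.000 + ω·4.636 = 6.954
Iteration 2:
  α: GS value = (-12 - (2)·6.954) / (3) = -8.636;  α ← (1−ω)·-6.000 + ω·-8.636 = -9.954
  β: GS value = (0 - (3.4)·-9.954) / (4.4) = 7.692;  β ← (1−ω)·6.954 + ω·7.692 = 8.061

(-9.954, 8.061)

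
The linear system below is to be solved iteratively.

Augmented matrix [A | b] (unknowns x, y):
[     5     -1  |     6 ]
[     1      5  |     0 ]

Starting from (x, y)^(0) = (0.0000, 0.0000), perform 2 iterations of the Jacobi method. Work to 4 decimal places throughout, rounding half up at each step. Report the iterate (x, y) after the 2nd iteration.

Iteration 1:
  x = (6 - (-1)·0.0000) / (5) = 1.2000
  y = (0 - (1)·0.0000) / (5) = 0.0000
Iteration 2:
  x = (6 - (-1)·0.0000) / (5) = 1.2000
  y = (0 - (1)·1.2000) / (5) = -0.2400

(1.2000, -0.2400)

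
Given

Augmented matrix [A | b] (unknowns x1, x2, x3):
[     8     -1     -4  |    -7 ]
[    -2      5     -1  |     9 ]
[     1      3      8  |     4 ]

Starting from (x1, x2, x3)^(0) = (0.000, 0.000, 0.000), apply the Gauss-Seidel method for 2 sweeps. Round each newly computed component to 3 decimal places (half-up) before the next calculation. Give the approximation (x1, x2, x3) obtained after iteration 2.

(-0.661, 1.549, 0.002)

Iteration 1:
  x1 = (-7 - (-1)·0.000 - (-4)·0.000) / (8) = -0.875
  x2 = (9 - (-2)·-0.875 - (-1)·0.000) / (5) = 1.450
  x3 = (4 - (1)·-0.875 - (3)·1.450) / (8) = 0.066
Iteration 2:
  x1 = (-7 - (-1)·1.450 - (-4)·0.066) / (8) = -0.661
  x2 = (9 - (-2)·-0.661 - (-1)·0.066) / (5) = 1.549
  x3 = (4 - (1)·-0.661 - (3)·1.549) / (8) = 0.002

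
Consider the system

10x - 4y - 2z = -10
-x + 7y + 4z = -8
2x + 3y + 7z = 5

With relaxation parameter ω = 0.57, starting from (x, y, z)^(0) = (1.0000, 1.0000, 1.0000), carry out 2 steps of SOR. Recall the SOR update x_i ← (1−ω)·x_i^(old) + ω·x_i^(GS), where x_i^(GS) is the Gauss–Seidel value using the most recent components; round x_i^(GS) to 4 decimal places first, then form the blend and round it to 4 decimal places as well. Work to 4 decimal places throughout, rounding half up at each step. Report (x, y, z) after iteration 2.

(-0.4977, -1.2243, 1.1889)

Iteration 1:
  x: GS value = (-10 - (-4)·1.0000 - (-2)·1.0000) / (10) = -0.4000;  x ← (1−ω)·1.0000 + ω·-0.4000 = 0.2020
  y: GS value = (-8 - (-1)·0.2020 - (4)·1.0000) / (7) = -1.6854;  y ← (1−ω)·1.0000 + ω·-1.6854 = -0.5307
  z: GS value = (5 - (2)·0.2020 - (3)·-0.5307) / (7) = 0.8840;  z ← (1−ω)·1.0000 + ω·0.8840 = 0.9339
Iteration 2:
  x: GS value = (-10 - (-4)·-0.5307 - (-2)·0.9339) / (10) = -1.0255;  x ← (1−ω)·0.2020 + ω·-1.0255 = -0.4977
  y: GS value = (-8 - (-1)·-0.4977 - (4)·0.9339) / (7) = -1.7476;  y ← (1−ω)·-0.5307 + ω·-1.7476 = -1.2243
  z: GS value = (5 - (2)·-0.4977 - (3)·-1.2243) / (7) = 1.3812;  z ← (1−ω)·0.9339 + ω·1.3812 = 1.1889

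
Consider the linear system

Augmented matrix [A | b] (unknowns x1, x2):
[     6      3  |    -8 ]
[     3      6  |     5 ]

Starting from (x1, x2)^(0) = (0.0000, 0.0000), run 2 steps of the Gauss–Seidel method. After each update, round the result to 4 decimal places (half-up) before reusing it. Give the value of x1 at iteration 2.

Iteration 1:
  x1 = (-8 - (3)·0.0000) / (6) = -1.3333
  x2 = (5 - (3)·-1.3333) / (6) = 1.5000
Iteration 2:
  x1 = (-8 - (3)·1.5000) / (6) = -2.0833
  x2 = (5 - (3)·-2.0833) / (6) = 1.8750

-2.0833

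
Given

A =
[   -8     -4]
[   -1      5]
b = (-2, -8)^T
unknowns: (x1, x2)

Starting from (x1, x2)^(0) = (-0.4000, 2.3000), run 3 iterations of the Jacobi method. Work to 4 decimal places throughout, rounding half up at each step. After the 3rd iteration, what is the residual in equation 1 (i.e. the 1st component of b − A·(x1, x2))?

Iteration 1:
  x1 = (-2 - (-4)·2.3000) / (-8) = -0.9000
  x2 = (-8 - (-1)·-0.4000) / (5) = -1.6800
Iteration 2:
  x1 = (-2 - (-4)·-1.6800) / (-8) = 1.0900
  x2 = (-8 - (-1)·-0.9000) / (5) = -1.7800
Iteration 3:
  x1 = (-2 - (-4)·-1.7800) / (-8) = 1.1400
  x2 = (-8 - (-1)·1.0900) / (5) = -1.3820
Residual b − A·x = (1.5920, 0.0500)

1.5920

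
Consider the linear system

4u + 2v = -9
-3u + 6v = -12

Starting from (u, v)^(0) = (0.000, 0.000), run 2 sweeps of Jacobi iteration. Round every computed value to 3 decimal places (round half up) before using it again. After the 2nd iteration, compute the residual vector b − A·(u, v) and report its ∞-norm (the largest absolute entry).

Iteration 1:
  u = (-9 - (2)·0.000) / (4) = -2.250
  v = (-12 - (-3)·0.000) / (6) = -2.000
Iteration 2:
  u = (-9 - (2)·-2.000) / (4) = -1.250
  v = (-12 - (-3)·-2.250) / (6) = -3.125
Residual b − A·x = (2.250, 3.000); ∞-norm = 3.000

3.000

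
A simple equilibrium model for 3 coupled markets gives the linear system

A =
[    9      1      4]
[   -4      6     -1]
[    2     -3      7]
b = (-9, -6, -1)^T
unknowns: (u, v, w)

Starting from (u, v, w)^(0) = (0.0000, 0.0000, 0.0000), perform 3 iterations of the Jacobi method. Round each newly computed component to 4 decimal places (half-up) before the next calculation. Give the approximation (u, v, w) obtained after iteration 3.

(-0.6852, -1.5979, -0.6315)

Iteration 1:
  u = (-9 - (1)·0.0000 - (4)·0.0000) / (9) = -1.0000
  v = (-6 - (-4)·0.0000 - (-1)·0.0000) / (6) = -1.0000
  w = (-1 - (2)·0.0000 - (-3)·0.0000) / (7) = -0.1429
Iteration 2:
  u = (-9 - (1)·-1.0000 - (4)·-0.1429) / (9) = -0.8254
  v = (-6 - (-4)·-1.0000 - (-1)·-0.1429) / (6) = -1.6905
  w = (-1 - (2)·-1.0000 - (-3)·-1.0000) / (7) = -0.2857
Iteration 3:
  u = (-9 - (1)·-1.6905 - (4)·-0.2857) / (9) = -0.6852
  v = (-6 - (-4)·-0.8254 - (-1)·-0.2857) / (6) = -1.5979
  w = (-1 - (2)·-0.8254 - (-3)·-1.6905) / (7) = -0.6315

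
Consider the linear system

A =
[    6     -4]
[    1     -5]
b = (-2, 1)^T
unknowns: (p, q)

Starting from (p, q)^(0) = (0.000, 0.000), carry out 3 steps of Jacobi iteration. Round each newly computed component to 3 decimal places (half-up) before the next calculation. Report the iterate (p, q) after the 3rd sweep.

Iteration 1:
  p = (-2 - (-4)·0.000) / (6) = -0.333
  q = (1 - (1)·0.000) / (-5) = -0.200
Iteration 2:
  p = (-2 - (-4)·-0.200) / (6) = -0.467
  q = (1 - (1)·-0.333) / (-5) = -0.267
Iteration 3:
  p = (-2 - (-4)·-0.267) / (6) = -0.511
  q = (1 - (1)·-0.467) / (-5) = -0.293

(-0.511, -0.293)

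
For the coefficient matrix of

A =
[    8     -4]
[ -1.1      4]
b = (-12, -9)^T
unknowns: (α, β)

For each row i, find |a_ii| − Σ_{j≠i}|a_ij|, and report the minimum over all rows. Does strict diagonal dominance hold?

2.9

row 1: |8| − (4) = 4
row 2: |4| − (1.1) = 2.9
minimum over rows = 2.9 → strictly diagonally dominant (convergence guaranteed)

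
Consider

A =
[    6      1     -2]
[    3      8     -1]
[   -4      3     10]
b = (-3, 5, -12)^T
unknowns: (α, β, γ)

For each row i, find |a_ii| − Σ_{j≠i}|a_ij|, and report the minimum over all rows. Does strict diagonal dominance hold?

row 1: |6| − (1+2) = 3
row 2: |8| − (3+1) = 4
row 3: |10| − (4+3) = 3
minimum over rows = 3 → strictly diagonally dominant (convergence guaranteed)

3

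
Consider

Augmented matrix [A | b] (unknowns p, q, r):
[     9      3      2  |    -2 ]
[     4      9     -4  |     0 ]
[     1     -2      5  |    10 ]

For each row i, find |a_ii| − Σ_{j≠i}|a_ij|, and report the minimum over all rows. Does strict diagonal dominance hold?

row 1: |9| − (3+2) = 4
row 2: |9| − (4+4) = 1
row 3: |5| − (1+2) = 2
minimum over rows = 1 → strictly diagonally dominant (convergence guaranteed)

1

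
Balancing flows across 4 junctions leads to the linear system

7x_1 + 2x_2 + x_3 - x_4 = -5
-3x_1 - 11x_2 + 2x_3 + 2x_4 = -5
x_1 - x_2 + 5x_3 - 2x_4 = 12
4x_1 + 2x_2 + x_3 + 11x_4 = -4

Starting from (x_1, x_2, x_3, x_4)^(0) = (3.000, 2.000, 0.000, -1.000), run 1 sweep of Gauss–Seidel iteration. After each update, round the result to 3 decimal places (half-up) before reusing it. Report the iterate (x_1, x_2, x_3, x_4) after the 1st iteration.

(-1.429, 0.662, 2.418, -0.184)

Iteration 1:
  x_1 = (-5 - (2)·2.000 - (1)·0.000 - (-1)·-1.000) / (7) = -1.429
  x_2 = (-5 - (-3)·-1.429 - (2)·0.000 - (2)·-1.000) / (-11) = 0.662
  x_3 = (12 - (1)·-1.429 - (-1)·0.662 - (-2)·-1.000) / (5) = 2.418
  x_4 = (-4 - (4)·-1.429 - (2)·0.662 - (1)·2.418) / (11) = -0.184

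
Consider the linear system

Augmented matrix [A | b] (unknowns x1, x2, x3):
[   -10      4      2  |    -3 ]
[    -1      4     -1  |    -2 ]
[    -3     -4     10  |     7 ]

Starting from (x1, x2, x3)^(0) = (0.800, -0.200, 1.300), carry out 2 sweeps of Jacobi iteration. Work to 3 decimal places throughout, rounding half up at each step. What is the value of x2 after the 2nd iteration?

Iteration 1:
  x1 = (-3 - (4)·-0.200 - (2)·1.300) / (-10) = 0.480
  x2 = (-2 - (-1)·0.800 - (-1)·1.300) / (4) = 0.025
  x3 = (7 - (-3)·0.800 - (-4)·-0.200) / (10) = 0.860
Iteration 2:
  x1 = (-3 - (4)·0.025 - (2)·0.860) / (-10) = 0.482
  x2 = (-2 - (-1)·0.480 - (-1)·0.860) / (4) = -0.165
  x3 = (7 - (-3)·0.480 - (-4)·0.025) / (10) = 0.854

-0.165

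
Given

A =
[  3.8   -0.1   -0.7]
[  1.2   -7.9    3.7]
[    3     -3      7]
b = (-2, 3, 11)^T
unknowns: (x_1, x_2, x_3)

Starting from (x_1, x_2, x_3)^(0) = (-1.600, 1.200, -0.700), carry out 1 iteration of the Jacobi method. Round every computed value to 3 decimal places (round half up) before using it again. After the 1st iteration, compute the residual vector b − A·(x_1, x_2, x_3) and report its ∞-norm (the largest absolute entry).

14.017

Iteration 1:
  x_1 = (-2 - (-0.1)·1.200 - (-0.7)·-0.700) / (3.8) = -0.624
  x_2 = (3 - (1.2)·-1.600 - (3.7)·-0.700) / (-7.9) = -0.951
  x_3 = (11 - (3)·-1.600 - (-3)·1.200) / (7) = 2.771
Residual b − A·x = (2.216, -14.017, -9.378); ∞-norm = 14.017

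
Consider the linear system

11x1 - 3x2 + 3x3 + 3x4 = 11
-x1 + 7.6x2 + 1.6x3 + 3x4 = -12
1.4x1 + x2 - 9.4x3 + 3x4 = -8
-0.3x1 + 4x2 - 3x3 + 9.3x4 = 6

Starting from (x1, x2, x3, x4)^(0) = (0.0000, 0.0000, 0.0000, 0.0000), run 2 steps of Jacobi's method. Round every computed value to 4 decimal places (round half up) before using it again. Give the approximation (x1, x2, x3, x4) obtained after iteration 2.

Iteration 1:
  x1 = (11 - (-3)·0.0000 - (3)·0.0000 - (3)·0.0000) / (11) = 1.0000
  x2 = (-12 - (-1)·0.0000 - (1.6)·0.0000 - (3)·0.0000) / (7.6) = -1.5789
  x3 = (-8 - (1.4)·0.0000 - (1)·0.0000 - (3)·0.0000) / (-9.4) = 0.8511
  x4 = (6 - (-0.3)·0.0000 - (4)·0.0000 - (-3)·0.0000) / (9.3) = 0.6452
Iteration 2:
  x1 = (11 - (-3)·-1.5789 - (3)·0.8511 - (3)·0.6452) / (11) = 0.1613
  x2 = (-12 - (-1)·1.0000 - (1.6)·0.8511 - (3)·0.6452) / (7.6) = -1.8812
  x3 = (-8 - (1.4)·1.0000 - (1)·-1.5789 - (3)·0.6452) / (-9.4) = 1.0379
  x4 = (6 - (-0.3)·1.0000 - (4)·-1.5789 - (-3)·0.8511) / (9.3) = 1.6311

(0.1613, -1.8812, 1.0379, 1.6311)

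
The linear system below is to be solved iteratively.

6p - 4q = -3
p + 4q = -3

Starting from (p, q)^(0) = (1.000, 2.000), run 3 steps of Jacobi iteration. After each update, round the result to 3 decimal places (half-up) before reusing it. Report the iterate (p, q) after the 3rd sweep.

Iteration 1:
  p = (-3 - (-4)·2.000) / (6) = 0.833
  q = (-3 - (1)·1.000) / (4) = -1.000
Iteration 2:
  p = (-3 - (-4)·-1.000) / (6) = -1.167
  q = (-3 - (1)·0.833) / (4) = -0.958
Iteration 3:
  p = (-3 - (-4)·-0.958) / (6) = -1.139
  q = (-3 - (1)·-1.167) / (4) = -0.458

(-1.139, -0.458)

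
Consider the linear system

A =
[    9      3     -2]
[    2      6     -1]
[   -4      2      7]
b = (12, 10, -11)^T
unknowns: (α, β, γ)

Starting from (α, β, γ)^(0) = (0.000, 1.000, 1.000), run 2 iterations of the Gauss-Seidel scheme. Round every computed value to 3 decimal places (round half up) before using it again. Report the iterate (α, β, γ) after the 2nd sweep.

Iteration 1:
  α = (12 - (3)·1.000 - (-2)·1.000) / (9) = 1.222
  β = (10 - (2)·1.222 - (-1)·1.000) / (6) = 1.426
  γ = (-11 - (-4)·1.222 - (2)·1.426) / (7) = -1.281
Iteration 2:
  α = (12 - (3)·1.426 - (-2)·-1.281) / (9) = 0.573
  β = (10 - (2)·0.573 - (-1)·-1.281) / (6) = 1.262
  γ = (-11 - (-4)·0.573 - (2)·1.262) / (7) = -1.605

(0.573, 1.262, -1.605)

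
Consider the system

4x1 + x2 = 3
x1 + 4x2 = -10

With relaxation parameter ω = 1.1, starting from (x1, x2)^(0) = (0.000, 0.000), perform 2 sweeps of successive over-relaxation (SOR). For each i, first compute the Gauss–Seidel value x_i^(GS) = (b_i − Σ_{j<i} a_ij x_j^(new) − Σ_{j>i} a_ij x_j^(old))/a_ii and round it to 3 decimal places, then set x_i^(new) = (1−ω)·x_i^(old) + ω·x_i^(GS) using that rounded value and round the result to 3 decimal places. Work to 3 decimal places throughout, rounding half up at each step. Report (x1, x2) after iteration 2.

(1.561, -2.881)

Iteration 1:
  x1: GS value = (3 - (1)·0.000) / (4) = 0.750;  x1 ← (1−ω)·0.000 + ω·0.750 = 0.825
  x2: GS value = (-10 - (1)·0.825) / (4) = -2.706;  x2 ← (1−ω)·0.000 + ω·-2.706 = -2.977
Iteration 2:
  x1: GS value = (3 - (1)·-2.977) / (4) = 1.494;  x1 ← (1−ω)·0.825 + ω·1.494 = 1.561
  x2: GS value = (-10 - (1)·1.561) / (4) = -2.890;  x2 ← (1−ω)·-2.977 + ω·-2.890 = -2.881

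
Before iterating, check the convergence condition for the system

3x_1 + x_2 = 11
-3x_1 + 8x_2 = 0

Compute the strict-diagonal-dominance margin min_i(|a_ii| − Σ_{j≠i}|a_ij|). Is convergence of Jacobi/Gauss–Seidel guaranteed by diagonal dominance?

row 1: |3| − (1) = 2
row 2: |8| − (3) = 5
minimum over rows = 2 → strictly diagonally dominant (convergence guaranteed)

2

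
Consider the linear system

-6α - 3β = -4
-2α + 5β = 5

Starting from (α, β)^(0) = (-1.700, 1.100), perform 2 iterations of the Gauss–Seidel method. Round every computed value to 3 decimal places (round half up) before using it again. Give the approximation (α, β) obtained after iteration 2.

(0.143, 1.057)

Iteration 1:
  α = (-4 - (-3)·1.100) / (-6) = 0.117
  β = (5 - (-2)·0.117) / (5) = 1.047
Iteration 2:
  α = (-4 - (-3)·1.047) / (-6) = 0.143
  β = (5 - (-2)·0.143) / (5) = 1.057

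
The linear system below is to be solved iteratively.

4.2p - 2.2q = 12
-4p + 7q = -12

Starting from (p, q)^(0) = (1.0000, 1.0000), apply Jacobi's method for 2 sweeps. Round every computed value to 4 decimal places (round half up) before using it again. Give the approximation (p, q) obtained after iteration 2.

Iteration 1:
  p = (12 - (-2.2)·1.0000) / (4.2) = 3.3810
  q = (-12 - (-4)·1.0000) / (7) = -1.1429
Iteration 2:
  p = (12 - (-2.2)·-1.1429) / (4.2) = 2.2585
  q = (-12 - (-4)·3.3810) / (7) = 0.2177

(2.2585, 0.2177)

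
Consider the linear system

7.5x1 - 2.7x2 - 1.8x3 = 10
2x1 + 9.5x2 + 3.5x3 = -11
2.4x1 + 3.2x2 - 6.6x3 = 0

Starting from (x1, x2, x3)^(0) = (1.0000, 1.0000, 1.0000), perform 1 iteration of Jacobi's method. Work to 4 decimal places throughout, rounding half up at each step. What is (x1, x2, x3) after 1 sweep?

Iteration 1:
  x1 = (10 - (-2.7)·1.0000 - (-1.8)·1.0000) / (7.5) = 1.9333
  x2 = (-11 - (2)·1.0000 - (3.5)·1.0000) / (9.5) = -1.7368
  x3 = (0 - (2.4)·1.0000 - (3.2)·1.0000) / (-6.6) = 0.8485

(1.9333, -1.7368, 0.8485)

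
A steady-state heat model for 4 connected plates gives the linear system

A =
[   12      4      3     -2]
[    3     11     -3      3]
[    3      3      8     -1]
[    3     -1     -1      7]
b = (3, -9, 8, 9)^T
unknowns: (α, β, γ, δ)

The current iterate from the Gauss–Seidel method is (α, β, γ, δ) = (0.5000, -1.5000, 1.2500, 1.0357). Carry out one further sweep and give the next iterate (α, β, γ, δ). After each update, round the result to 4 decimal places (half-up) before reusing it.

(0.6101, -0.9261, 1.2480, 1.0702)

One sweep:
  α = (3 - (4)·-1.5000 - (3)·1.2500 - (-2)·1.0357) / (12) = 0.6101
  β = (-9 - (3)·0.6101 - (-3)·1.2500 - (3)·1.0357) / (11) = -0.9261
  γ = (8 - (3)·0.6101 - (3)·-0.9261 - (-1)·1.0357) / (8) = 1.2480
  δ = (9 - (3)·0.6101 - (-1)·-0.9261 - (-1)·1.2480) / (7) = 1.0702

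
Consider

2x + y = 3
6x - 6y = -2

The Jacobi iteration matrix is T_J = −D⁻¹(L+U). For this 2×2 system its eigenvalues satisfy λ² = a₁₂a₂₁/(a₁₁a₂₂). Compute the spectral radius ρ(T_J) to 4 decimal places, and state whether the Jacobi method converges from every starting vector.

a₁₂a₂₁/(a₁₁a₂₂) = (1)·(6) / ((2)·(-6)) = -0.500000
ρ = √|-0.500000| = √0.500000 = 0.7071
ρ < 1, so Jacobi converges

0.7071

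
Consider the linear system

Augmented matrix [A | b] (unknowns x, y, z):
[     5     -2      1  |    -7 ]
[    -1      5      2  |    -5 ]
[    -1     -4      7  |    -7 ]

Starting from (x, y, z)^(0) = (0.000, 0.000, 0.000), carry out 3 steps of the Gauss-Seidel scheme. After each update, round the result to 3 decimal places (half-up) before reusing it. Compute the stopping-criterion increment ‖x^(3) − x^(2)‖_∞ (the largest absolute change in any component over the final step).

Iteration 1:
  x = (-7 - (-2)·0.000 - (1)·0.000) / (5) = -1.400
  y = (-5 - (-1)·-1.400 - (2)·0.000) / (5) = -1.280
  z = (-7 - (-1)·-1.400 - (-4)·-1.280) / (7) = -1.931
Iteration 2:
  x = (-7 - (-2)·-1.280 - (1)·-1.931) / (5) = -1.526
  y = (-5 - (-1)·-1.526 - (2)·-1.931) / (5) = -0.533
  z = (-7 - (-1)·-1.526 - (-4)·-0.533) / (7) = -1.523
Iteration 3:
  x = (-7 - (-2)·-0.533 - (1)·-1.523) / (5) = -1.309
  y = (-5 - (-1)·-1.309 - (2)·-1.523) / (5) = -0.653
  z = (-7 - (-1)·-1.309 - (-4)·-0.653) / (7) = -1.560
Change: (0.217, -0.120, -0.037) → max |·| = 0.217

0.217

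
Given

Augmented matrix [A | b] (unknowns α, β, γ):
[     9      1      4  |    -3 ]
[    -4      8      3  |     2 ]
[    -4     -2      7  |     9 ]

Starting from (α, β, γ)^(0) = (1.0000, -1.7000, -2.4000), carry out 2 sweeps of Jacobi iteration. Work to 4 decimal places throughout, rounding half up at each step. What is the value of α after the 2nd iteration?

Iteration 1:
  α = (-3 - (1)·-1.7000 - (4)·-2.4000) / (9) = 0.9222
  β = (2 - (-4)·1.0000 - (3)·-2.4000) / (8) = 1.6500
  γ = (9 - (-4)·1.0000 - (-2)·-1.7000) / (7) = 1.3714
Iteration 2:
  α = (-3 - (1)·1.6500 - (4)·1.3714) / (9) = -1.1262
  β = (2 - (-4)·0.9222 - (3)·1.3714) / (8) = 0.1968
  γ = (9 - (-4)·0.9222 - (-2)·1.6500) / (7) = 2.2841

-1.1262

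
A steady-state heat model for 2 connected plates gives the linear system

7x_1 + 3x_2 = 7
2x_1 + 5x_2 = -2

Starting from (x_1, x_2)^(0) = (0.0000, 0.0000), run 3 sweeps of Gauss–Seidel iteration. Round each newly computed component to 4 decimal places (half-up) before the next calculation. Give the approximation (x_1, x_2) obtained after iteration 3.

(1.4017, -0.9607)

Iteration 1:
  x_1 = (7 - (3)·0.0000) / (7) = 1.0000
  x_2 = (-2 - (2)·1.0000) / (5) = -0.8000
Iteration 2:
  x_1 = (7 - (3)·-0.8000) / (7) = 1.3429
  x_2 = (-2 - (2)·1.3429) / (5) = -0.9372
Iteration 3:
  x_1 = (7 - (3)·-0.9372) / (7) = 1.4017
  x_2 = (-2 - (2)·1.4017) / (5) = -0.9607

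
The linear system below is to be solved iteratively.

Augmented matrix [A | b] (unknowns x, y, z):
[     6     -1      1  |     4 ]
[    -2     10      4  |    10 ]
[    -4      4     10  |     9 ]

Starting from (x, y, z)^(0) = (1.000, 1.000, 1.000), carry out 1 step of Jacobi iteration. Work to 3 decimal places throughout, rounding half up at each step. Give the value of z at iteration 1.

0.900

Iteration 1:
  x = (4 - (-1)·1.000 - (1)·1.000) / (6) = 0.667
  y = (10 - (-2)·1.000 - (4)·1.000) / (10) = 0.800
  z = (9 - (-4)·1.000 - (4)·1.000) / (10) = 0.900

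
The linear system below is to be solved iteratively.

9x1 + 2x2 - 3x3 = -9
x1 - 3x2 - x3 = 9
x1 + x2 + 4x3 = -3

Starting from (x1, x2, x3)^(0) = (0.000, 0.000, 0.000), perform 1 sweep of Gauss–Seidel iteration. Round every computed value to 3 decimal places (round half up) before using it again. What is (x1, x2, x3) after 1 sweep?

Iteration 1:
  x1 = (-9 - (2)·0.000 - (-3)·0.000) / (9) = -1.000
  x2 = (9 - (1)·-1.000 - (-1)·0.000) / (-3) = -3.333
  x3 = (-3 - (1)·-1.000 - (1)·-3.333) / (4) = 0.333

(-1.000, -3.333, 0.333)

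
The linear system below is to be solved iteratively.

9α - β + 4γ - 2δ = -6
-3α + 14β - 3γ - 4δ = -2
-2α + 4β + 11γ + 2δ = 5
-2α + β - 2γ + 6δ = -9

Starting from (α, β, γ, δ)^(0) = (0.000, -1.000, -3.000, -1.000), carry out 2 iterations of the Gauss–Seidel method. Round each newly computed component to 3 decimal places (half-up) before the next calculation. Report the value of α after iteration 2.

Iteration 1:
  α = (-6 - (-1)·-1.000 - (4)·-3.000 - (-2)·-1.000) / (9) = 0.333
  β = (-2 - (-3)·0.333 - (-3)·-3.000 - (-4)·-1.000) / (14) = -1.000
  γ = (5 - (-2)·0.333 - (4)·-1.000 - (2)·-1.000) / (11) = 1.061
  δ = (-9 - (-2)·0.333 - (1)·-1.000 - (-2)·1.061) / (6) = -0.869
Iteration 2:
  α = (-6 - (-1)·-1.000 - (4)·1.061 - (-2)·-0.869) / (9) = -1.442
  β = (-2 - (-3)·-1.442 - (-3)·1.061 - (-4)·-0.869) / (14) = -0.473
  γ = (5 - (-2)·-1.442 - (4)·-0.473 - (2)·-0.869) / (11) = 0.522
  δ = (-9 - (-2)·-1.442 - (1)·-0.473 - (-2)·0.522) / (6) = -1.728

-1.442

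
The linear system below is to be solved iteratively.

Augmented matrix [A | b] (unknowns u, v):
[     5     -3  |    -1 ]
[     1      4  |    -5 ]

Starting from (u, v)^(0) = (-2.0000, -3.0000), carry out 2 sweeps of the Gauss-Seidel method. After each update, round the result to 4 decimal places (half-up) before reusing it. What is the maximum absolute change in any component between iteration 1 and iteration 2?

Iteration 1:
  u = (-1 - (-3)·-3.0000) / (5) = -2.0000
  v = (-5 - (1)·-2.0000) / (4) = -0.7500
Iteration 2:
  u = (-1 - (-3)·-0.7500) / (5) = -0.6500
  v = (-5 - (1)·-0.6500) / (4) = -1.0875
Change: (1.3500, -0.3375) → max |·| = 1.3500

1.3500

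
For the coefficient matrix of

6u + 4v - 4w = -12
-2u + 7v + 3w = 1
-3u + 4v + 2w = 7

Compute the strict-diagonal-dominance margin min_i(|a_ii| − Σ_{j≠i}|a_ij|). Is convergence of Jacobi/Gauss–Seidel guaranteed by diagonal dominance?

row 1: |6| − (4+4) = -2
row 2: |7| − (2+3) = 2
row 3: |2| − (3+4) = -5
minimum over rows = -5 → not strictly diagonally dominant

-5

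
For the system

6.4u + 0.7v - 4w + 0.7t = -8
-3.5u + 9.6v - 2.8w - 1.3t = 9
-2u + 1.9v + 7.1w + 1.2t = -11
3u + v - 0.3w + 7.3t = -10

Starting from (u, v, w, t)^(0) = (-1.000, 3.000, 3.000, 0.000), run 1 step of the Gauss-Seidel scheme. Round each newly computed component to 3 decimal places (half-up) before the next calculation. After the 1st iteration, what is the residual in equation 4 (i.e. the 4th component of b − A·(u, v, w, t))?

Iteration 1:
  u = (-8 - (0.7)·3.000 - (-4)·3.000 - (0.7)·0.000) / (6.4) = 0.297
  v = (9 - (-3.5)·0.297 - (-2.8)·3.000 - (-1.3)·0.000) / (9.6) = 1.921
  w = (-11 - (-2)·0.297 - (1.9)·1.921 - (1.2)·0.000) / (7.1) = -1.980
  t = (-10 - (3)·0.297 - (1)·1.921 - (-0.3)·-1.980) / (7.3) = -1.836
Residual b − A·x = (-17.880, -16.333, 2.205, -0.003)

-0.003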